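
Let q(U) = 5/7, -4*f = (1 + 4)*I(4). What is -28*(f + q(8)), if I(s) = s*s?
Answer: 540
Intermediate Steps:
I(s) = s**2
f = -20 (f = -(1 + 4)*4**2/4 = -5*16/4 = -1/4*80 = -20)
q(U) = 5/7 (q(U) = 5*(1/7) = 5/7)
-28*(f + q(8)) = -28*(-20 + 5/7) = -28*(-135/7) = 540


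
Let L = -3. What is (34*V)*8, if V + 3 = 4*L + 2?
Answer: -3536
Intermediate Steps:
V = -13 (V = -3 + (4*(-3) + 2) = -3 + (-12 + 2) = -3 - 10 = -13)
(34*V)*8 = (34*(-13))*8 = -442*8 = -3536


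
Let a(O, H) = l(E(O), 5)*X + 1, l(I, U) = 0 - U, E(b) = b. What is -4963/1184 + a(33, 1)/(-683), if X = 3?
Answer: -3373153/808672 ≈ -4.1712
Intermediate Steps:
l(I, U) = -U
a(O, H) = -14 (a(O, H) = -1*5*3 + 1 = -5*3 + 1 = -15 + 1 = -14)
-4963/1184 + a(33, 1)/(-683) = -4963/1184 - 14/(-683) = -4963*1/1184 - 14*(-1/683) = -4963/1184 + 14/683 = -3373153/808672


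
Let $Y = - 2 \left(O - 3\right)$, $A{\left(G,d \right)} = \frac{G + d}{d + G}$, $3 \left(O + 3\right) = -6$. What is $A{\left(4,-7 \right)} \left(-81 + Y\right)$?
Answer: $-65$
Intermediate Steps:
$O = -5$ ($O = -3 + \frac{1}{3} \left(-6\right) = -3 - 2 = -5$)
$A{\left(G,d \right)} = 1$ ($A{\left(G,d \right)} = \frac{G + d}{G + d} = 1$)
$Y = 16$ ($Y = - 2 \left(-5 - 3\right) = \left(-2\right) \left(-8\right) = 16$)
$A{\left(4,-7 \right)} \left(-81 + Y\right) = 1 \left(-81 + 16\right) = 1 \left(-65\right) = -65$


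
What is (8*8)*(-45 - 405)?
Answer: -28800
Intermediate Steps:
(8*8)*(-45 - 405) = 64*(-450) = -28800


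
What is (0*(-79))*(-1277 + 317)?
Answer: 0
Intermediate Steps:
(0*(-79))*(-1277 + 317) = 0*(-960) = 0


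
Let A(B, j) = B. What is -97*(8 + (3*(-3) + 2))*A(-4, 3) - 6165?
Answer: -5777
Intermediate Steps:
-97*(8 + (3*(-3) + 2))*A(-4, 3) - 6165 = -97*(8 + (3*(-3) + 2))*(-4) - 6165 = -97*(8 + (-9 + 2))*(-4) - 6165 = -97*(8 - 7)*(-4) - 6165 = -97*(-4) - 6165 = 388 - 6165 = -5777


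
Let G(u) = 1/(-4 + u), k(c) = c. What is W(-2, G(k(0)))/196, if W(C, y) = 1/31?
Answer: 1/6076 ≈ 0.00016458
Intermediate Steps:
W(C, y) = 1/31
W(-2, G(k(0)))/196 = (1/31)/196 = (1/31)*(1/196) = 1/6076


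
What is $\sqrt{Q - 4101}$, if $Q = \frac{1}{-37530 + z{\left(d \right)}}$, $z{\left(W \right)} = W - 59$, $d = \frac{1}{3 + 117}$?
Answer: $\frac{i \sqrt{83439869434590621}}{4510679} \approx 64.039 i$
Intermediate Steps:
$d = \frac{1}{120} \approx 0.0083333$
$z{\left(W \right)} = -59 + W$ ($z{\left(W \right)} = W - 59 = -59 + W$)
$Q = - \frac{120}{4510679}$ ($Q = \frac{1}{-37530 + \left(-59 + \frac{1}{120}\right)} = \frac{1}{-37530 - \frac{7079}{120}} = \frac{1}{- \frac{4510679}{120}} = - \frac{120}{4510679} \approx -2.6604 \cdot 10^{-5}$)
$\sqrt{Q - 4101} = \sqrt{- \frac{120}{4510679} - 4101} = \sqrt{- \frac{18498294699}{4510679}} = \frac{i \sqrt{83439869434590621}}{4510679}$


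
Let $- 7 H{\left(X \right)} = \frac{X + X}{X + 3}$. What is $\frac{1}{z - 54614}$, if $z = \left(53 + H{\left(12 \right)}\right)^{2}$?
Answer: $- \frac{1225}{63490741} \approx -1.9294 \cdot 10^{-5}$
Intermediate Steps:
$H{\left(X \right)} = - \frac{2 X}{7 \left(3 + X\right)}$ ($H{\left(X \right)} = - \frac{\left(X + X\right) \frac{1}{X + 3}}{7} = - \frac{2 X \frac{1}{3 + X}}{7} = - \frac{2 X}{7 \left(3 + X\right)}$)
$z = \frac{3411409}{1225}$ ($z = \left(53 - \frac{24}{21 + 7 \cdot 12}\right)^{2} = \left(53 - \frac{24}{21 + 84}\right)^{2} = \left(53 - \frac{24}{105}\right)^{2} = \left(53 - 24 \cdot \frac{1}{105}\right)^{2} = \left(53 - \frac{8}{35}\right)^{2} = \left(\frac{1847}{35}\right)^{2} = \frac{3411409}{1225} \approx 2784.8$)
$\frac{1}{z - 54614} = \frac{1}{\frac{3411409}{1225} - 54614} = \frac{1}{- \frac{63490741}{1225}} = - \frac{1225}{63490741}$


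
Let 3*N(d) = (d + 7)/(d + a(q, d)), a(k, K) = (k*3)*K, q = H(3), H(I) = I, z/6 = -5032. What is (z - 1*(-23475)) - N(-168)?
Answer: -4836263/720 ≈ -6717.0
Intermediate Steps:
z = -30192 (z = 6*(-5032) = -30192)
q = 3
a(k, K) = 3*K*k (a(k, K) = (3*k)*K = 3*K*k)
N(d) = (7 + d)/(30*d) (N(d) = ((d + 7)/(d + 3*d*3))/3 = ((7 + d)/(d + 9*d))/3 = ((7 + d)/((10*d)))/3 = ((7 + d)*(1/(10*d)))/3 = ((7 + d)/(10*d))/3 = (7 + d)/(30*d))
(z - 1*(-23475)) - N(-168) = (-30192 - 1*(-23475)) - (7 - 168)/(30*(-168)) = (-30192 + 23475) - (-1)*(-161)/(30*168) = -6717 - 1*23/720 = -6717 - 23/720 = -4836263/720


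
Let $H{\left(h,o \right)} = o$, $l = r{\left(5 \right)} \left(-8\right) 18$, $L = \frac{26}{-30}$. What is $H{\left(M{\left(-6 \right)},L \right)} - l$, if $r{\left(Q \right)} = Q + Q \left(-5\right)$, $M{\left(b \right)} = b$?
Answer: $- \frac{43213}{15} \approx -2880.9$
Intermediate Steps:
$r{\left(Q \right)} = - 4 Q$ ($r{\left(Q \right)} = Q - 5 Q = - 4 Q$)
$L = - \frac{13}{15}$ ($L = 26 \left(- \frac{1}{30}\right) = - \frac{13}{15} \approx -0.86667$)
$l = 2880$ ($l = \left(-4\right) 5 \left(-8\right) 18 = \left(-20\right) \left(-8\right) 18 = 160 \cdot 18 = 2880$)
$H{\left(M{\left(-6 \right)},L \right)} - l = - \frac{13}{15} - 2880 = - \frac{43213}{15}$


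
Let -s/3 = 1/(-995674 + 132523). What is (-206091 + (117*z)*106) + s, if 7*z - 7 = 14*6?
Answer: -12908423204/287717 ≈ -44865.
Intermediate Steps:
z = 13 (z = 1 + (14*6)/7 = 1 + (⅐)*84 = 1 + 12 = 13)
s = 1/287717 (s = -3/(-995674 + 132523) = -3/(-863151) = -3*(-1/863151) = 1/287717 ≈ 3.4756e-6)
(-206091 + (117*z)*106) + s = (-206091 + (117*13)*106) + 1/287717 = (-206091 + 1521*106) + 1/287717 = (-206091 + 161226) + 1/287717 = -44865 + 1/287717 = -12908423204/287717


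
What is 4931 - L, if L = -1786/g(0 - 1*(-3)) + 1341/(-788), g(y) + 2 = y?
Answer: 5294337/788 ≈ 6718.7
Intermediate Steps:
g(y) = -2 + y
L = -1408709/788 (L = -1786/(-2 + (0 - 1*(-3))) + 1341/(-788) = -1786/(-2 + (0 + 3)) + 1341*(-1/788) = -1786/(-2 + 3) - 1341/788 = -1786/1 - 1341/788 = -1786*1 - 1341/788 = -1786 - 1341/788 = -1408709/788 ≈ -1787.7)
4931 - L = 4931 - 1*(-1408709/788) = 4931 + 1408709/788 = 5294337/788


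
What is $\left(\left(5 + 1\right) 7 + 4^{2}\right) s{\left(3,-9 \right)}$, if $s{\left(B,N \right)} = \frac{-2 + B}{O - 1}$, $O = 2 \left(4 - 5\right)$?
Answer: $- \frac{58}{3} \approx -19.333$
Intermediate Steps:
$O = -2$ ($O = 2 \left(-1\right) = -2$)
$s{\left(B,N \right)} = \frac{2}{3} - \frac{B}{3}$ ($s{\left(B,N \right)} = \frac{-2 + B}{-2 - 1} = \frac{-2 + B}{-3} = \left(-2 + B\right) \left(- \frac{1}{3}\right) = \frac{2}{3} - \frac{B}{3}$)
$\left(\left(5 + 1\right) 7 + 4^{2}\right) s{\left(3,-9 \right)} = \left(\left(5 + 1\right) 7 + 4^{2}\right) \left(\frac{2}{3} - 1\right) = \left(6 \cdot 7 + 16\right) \left(\frac{2}{3} - 1\right) = \left(42 + 16\right) \left(- \frac{1}{3}\right) = 58 \left(- \frac{1}{3}\right) = - \frac{58}{3}$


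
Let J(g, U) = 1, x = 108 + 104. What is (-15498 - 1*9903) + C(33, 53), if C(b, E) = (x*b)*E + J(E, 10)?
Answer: 345388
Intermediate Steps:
x = 212
C(b, E) = 1 + 212*E*b (C(b, E) = (212*b)*E + 1 = 212*E*b + 1 = 1 + 212*E*b)
(-15498 - 1*9903) + C(33, 53) = (-15498 - 1*9903) + (1 + 212*53*33) = (-15498 - 9903) + (1 + 370788) = -25401 + 370789 = 345388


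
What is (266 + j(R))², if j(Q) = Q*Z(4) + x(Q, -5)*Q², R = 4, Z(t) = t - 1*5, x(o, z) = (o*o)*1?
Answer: 268324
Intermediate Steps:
x(o, z) = o² (x(o, z) = o²*1 = o²)
Z(t) = -5 + t (Z(t) = t - 5 = -5 + t)
j(Q) = Q⁴ - Q (j(Q) = Q*(-5 + 4) + Q²*Q² = Q*(-1) + Q⁴ = -Q + Q⁴ = Q⁴ - Q)
(266 + j(R))² = (266 + (4⁴ - 1*4))² = (266 + (256 - 4))² = (266 + 252)² = 518² = 268324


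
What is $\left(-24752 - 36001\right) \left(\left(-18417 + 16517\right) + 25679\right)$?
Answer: $-1444645587$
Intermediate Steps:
$\left(-24752 - 36001\right) \left(\left(-18417 + 16517\right) + 25679\right) = - 60753 \left(-1900 + 25679\right) = \left(-60753\right) 23779 = -1444645587$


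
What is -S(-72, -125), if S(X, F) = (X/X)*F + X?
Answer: 197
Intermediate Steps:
S(X, F) = F + X (S(X, F) = 1*F + X = F + X)
-S(-72, -125) = -(-125 - 72) = -1*(-197) = 197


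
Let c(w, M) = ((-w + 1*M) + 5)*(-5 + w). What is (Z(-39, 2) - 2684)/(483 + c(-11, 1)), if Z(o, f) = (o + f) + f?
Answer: -2719/211 ≈ -12.886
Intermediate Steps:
c(w, M) = (-5 + w)*(5 + M - w) (c(w, M) = ((-w + M) + 5)*(-5 + w) = ((M - w) + 5)*(-5 + w) = (5 + M - w)*(-5 + w) = (-5 + w)*(5 + M - w))
Z(o, f) = o + 2*f (Z(o, f) = (f + o) + f = o + 2*f)
(Z(-39, 2) - 2684)/(483 + c(-11, 1)) = ((-39 + 2*2) - 2684)/(483 + (-25 - 1*(-11)² - 5*1 + 10*(-11) + 1*(-11))) = ((-39 + 4) - 2684)/(483 + (-25 - 1*121 - 5 - 110 - 11)) = (-35 - 2684)/(483 + (-25 - 121 - 5 - 110 - 11)) = -2719/(483 - 272) = -2719/211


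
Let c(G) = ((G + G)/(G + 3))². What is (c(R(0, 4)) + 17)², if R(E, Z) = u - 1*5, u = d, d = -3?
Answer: 463761/625 ≈ 742.02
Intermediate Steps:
u = -3
R(E, Z) = -8 (R(E, Z) = -3 - 1*5 = -3 - 5 = -8)
c(G) = 4*G²/(3 + G)² (c(G) = ((2*G)/(3 + G))² = (2*G/(3 + G))² = 4*G²/(3 + G)²)
(c(R(0, 4)) + 17)² = (4*(-8)²/(3 - 8)² + 17)² = (4*64/(-5)² + 17)² = (4*64*(1/25) + 17)² = (256/25 + 17)² = (681/25)² = 463761/625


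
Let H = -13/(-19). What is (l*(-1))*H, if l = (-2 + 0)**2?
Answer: -52/19 ≈ -2.7368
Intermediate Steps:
H = 13/19 (H = -13*(-1/19) = 13/19 ≈ 0.68421)
l = 4 (l = (-2)**2 = 4)
(l*(-1))*H = (4*(-1))*(13/19) = -4*13/19 = -52/19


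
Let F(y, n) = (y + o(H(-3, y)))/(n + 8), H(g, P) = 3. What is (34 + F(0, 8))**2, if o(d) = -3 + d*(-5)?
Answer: 69169/64 ≈ 1080.8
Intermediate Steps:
o(d) = -3 - 5*d
F(y, n) = (-18 + y)/(8 + n) (F(y, n) = (y + (-3 - 5*3))/(n + 8) = (y + (-3 - 15))/(8 + n) = (y - 18)/(8 + n) = (-18 + y)/(8 + n))
(34 + F(0, 8))**2 = (34 + (-18 + 0)/(8 + 8))**2 = (34 - 18/16)**2 = (34 + (1/16)*(-18))**2 = (34 - 9/8)**2 = (263/8)**2 = 69169/64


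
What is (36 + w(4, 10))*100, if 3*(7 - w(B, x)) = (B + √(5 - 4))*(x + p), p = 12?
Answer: 1900/3 ≈ 633.33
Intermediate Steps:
w(B, x) = 7 - (1 + B)*(12 + x)/3 (w(B, x) = 7 - (B + √(5 - 4))*(x + 12)/3 = 7 - (B + √1)*(12 + x)/3 = 7 - (B + 1)*(12 + x)/3 = 7 - (1 + B)*(12 + x)/3)
(36 + w(4, 10))*100 = (36 + (3 - 4*4 - ⅓*10 - ⅓*4*10))*100 = (36 + (3 - 16 - 10/3 - 40/3))*100 = (36 - 89/3)*100 = (19/3)*100 = 1900/3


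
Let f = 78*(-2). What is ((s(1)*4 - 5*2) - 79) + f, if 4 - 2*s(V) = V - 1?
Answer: -237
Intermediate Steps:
s(V) = 5/2 - V/2 (s(V) = 2 - (V - 1)/2 = 2 - (-1 + V)/2 = 2 + (½ - V/2) = 5/2 - V/2)
f = -156
((s(1)*4 - 5*2) - 79) + f = (((5/2 - ½*1)*4 - 5*2) - 79) - 156 = (((5/2 - ½)*4 - 10) - 79) - 156 = ((2*4 - 10) - 79) - 156 = ((8 - 10) - 79) - 156 = (-2 - 79) - 156 = -81 - 156 = -237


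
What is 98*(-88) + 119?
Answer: -8505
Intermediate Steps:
98*(-88) + 119 = -8624 + 119 = -8505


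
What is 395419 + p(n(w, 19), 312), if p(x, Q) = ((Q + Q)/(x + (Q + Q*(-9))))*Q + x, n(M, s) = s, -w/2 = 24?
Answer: 979305238/2477 ≈ 3.9536e+5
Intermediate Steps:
w = -48 (w = -2*24 = -48)
p(x, Q) = x + 2*Q**2/(x - 8*Q) (p(x, Q) = ((2*Q)/(x + (Q - 9*Q)))*Q + x = ((2*Q)/(x - 8*Q))*Q + x = (2*Q/(x - 8*Q))*Q + x = 2*Q**2/(x - 8*Q) + x = x + 2*Q**2/(x - 8*Q))
395419 + p(n(w, 19), 312) = 395419 + (-1*19**2 - 2*312**2 + 8*312*19)/(-1*19 + 8*312) = 395419 + (-1*361 - 2*97344 + 47424)/(-19 + 2496) = 395419 + (-361 - 194688 + 47424)/2477 = 395419 + (1/2477)*(-147625) = 395419 - 147625/2477 = 979305238/2477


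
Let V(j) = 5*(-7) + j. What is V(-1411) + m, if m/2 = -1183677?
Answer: -2368800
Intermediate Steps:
V(j) = -35 + j
m = -2367354 (m = 2*(-1183677) = -2367354)
V(-1411) + m = (-35 - 1411) - 2367354 = -1446 - 2367354 = -2368800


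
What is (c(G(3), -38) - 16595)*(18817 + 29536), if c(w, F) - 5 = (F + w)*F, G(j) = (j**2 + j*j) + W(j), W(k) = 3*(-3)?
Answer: -748891264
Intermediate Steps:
W(k) = -9
G(j) = -9 + 2*j**2 (G(j) = (j**2 + j*j) - 9 = (j**2 + j**2) - 9 = 2*j**2 - 9 = -9 + 2*j**2)
c(w, F) = 5 + F*(F + w) (c(w, F) = 5 + (F + w)*F = 5 + F*(F + w))
(c(G(3), -38) - 16595)*(18817 + 29536) = ((5 + (-38)**2 - 38*(-9 + 2*3**2)) - 16595)*(18817 + 29536) = ((5 + 1444 - 38*(-9 + 2*9)) - 16595)*48353 = ((5 + 1444 - 38*(-9 + 18)) - 16595)*48353 = ((5 + 1444 - 38*9) - 16595)*48353 = ((5 + 1444 - 342) - 16595)*48353 = (1107 - 16595)*48353 = -15488*48353 = -748891264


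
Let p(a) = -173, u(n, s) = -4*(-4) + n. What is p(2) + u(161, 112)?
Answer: 4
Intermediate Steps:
u(n, s) = 16 + n
p(2) + u(161, 112) = -173 + (16 + 161) = -173 + 177 = 4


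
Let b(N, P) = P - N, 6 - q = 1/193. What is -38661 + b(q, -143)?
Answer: -7490329/193 ≈ -38810.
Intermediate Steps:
q = 1157/193 (q = 6 - 1/193 = 1157/193 ≈ 5.9948)
-38661 + b(q, -143) = -38661 + (-143 - 1*1157/193) = -38661 + (-143 - 1157/193) = -38661 - 28756/193 = -7490329/193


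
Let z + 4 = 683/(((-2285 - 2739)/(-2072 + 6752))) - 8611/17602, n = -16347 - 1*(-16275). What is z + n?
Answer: -3939241537/5527028 ≈ -712.72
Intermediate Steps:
n = -72 (n = -16347 + 16275 = -72)
z = -3541295521/5527028 (z = -4 + (683/(((-2285 - 2739)/(-2072 + 6752))) - 8611/17602) = -4 + (683/((-5024/4680)) - 8611*1/17602) = -4 + (683/((-5024*1/4680)) - 8611/17602) = -4 + (683/(-628/585) - 8611/17602) = -4 + (683*(-585/628) - 8611/17602) = -4 + (-399555/628 - 8611/17602) = -4 - 3519187409/5527028 = -3541295521/5527028 ≈ -640.72)
z + n = -3541295521/5527028 - 72 = -3939241537/5527028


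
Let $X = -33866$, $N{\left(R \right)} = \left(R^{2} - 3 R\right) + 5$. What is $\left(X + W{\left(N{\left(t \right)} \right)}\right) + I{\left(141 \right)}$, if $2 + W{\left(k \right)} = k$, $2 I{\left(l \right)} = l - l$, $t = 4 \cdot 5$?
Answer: $-33523$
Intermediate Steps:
$t = 20$
$I{\left(l \right)} = 0$ ($I{\left(l \right)} = \frac{l - l}{2} = \frac{1}{2} \cdot 0 = 0$)
$N{\left(R \right)} = 5 + R^{2} - 3 R$
$W{\left(k \right)} = -2 + k$
$\left(X + W{\left(N{\left(t \right)} \right)}\right) + I{\left(141 \right)} = \left(-33866 + \left(-2 + \left(5 + 20^{2} - 60\right)\right)\right) + 0 = \left(-33866 + \left(-2 + \left(5 + 400 - 60\right)\right)\right) + 0 = \left(-33866 + \left(-2 + 345\right)\right) + 0 = \left(-33866 + 343\right) + 0 = -33523 + 0 = -33523$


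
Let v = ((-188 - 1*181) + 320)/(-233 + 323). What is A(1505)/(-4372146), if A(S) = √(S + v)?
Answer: -29*√1610/131164380 ≈ -8.8715e-6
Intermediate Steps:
v = -49/90 (v = ((-188 - 181) + 320)/90 = (-369 + 320)*(1/90) = -49*1/90 = -49/90 ≈ -0.54444)
A(S) = √(-49/90 + S) (A(S) = √(S - 49/90) = √(-49/90 + S))
A(1505)/(-4372146) = (√(-490 + 900*1505)/30)/(-4372146) = (√(-490 + 1354500)/30)*(-1/4372146) = (√1354010/30)*(-1/4372146) = ((29*√1610)/30)*(-1/4372146) = (29*√1610/30)*(-1/4372146) = -29*√1610/131164380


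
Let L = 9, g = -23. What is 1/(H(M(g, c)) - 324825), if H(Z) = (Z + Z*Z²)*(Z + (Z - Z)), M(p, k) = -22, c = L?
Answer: -1/90085 ≈ -1.1101e-5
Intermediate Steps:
c = 9
H(Z) = Z*(Z + Z³) (H(Z) = (Z + Z³)*(Z + 0) = (Z + Z³)*Z = Z*(Z + Z³))
1/(H(M(g, c)) - 324825) = 1/(((-22)² + (-22)⁴) - 324825) = 1/((484 + 234256) - 324825) = 1/(234740 - 324825) = 1/(-90085) = -1/90085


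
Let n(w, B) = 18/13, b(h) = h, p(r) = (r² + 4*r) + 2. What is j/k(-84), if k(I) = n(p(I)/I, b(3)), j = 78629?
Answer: 1022177/18 ≈ 56788.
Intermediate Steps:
p(r) = 2 + r² + 4*r
n(w, B) = 18/13 (n(w, B) = 18*(1/13) = 18/13)
k(I) = 18/13
j/k(-84) = 78629/(18/13) = 78629*(13/18) = 1022177/18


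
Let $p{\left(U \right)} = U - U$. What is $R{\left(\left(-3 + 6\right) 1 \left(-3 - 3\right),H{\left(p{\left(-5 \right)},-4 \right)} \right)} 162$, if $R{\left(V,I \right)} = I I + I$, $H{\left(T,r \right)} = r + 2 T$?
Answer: $1944$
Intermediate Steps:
$p{\left(U \right)} = 0$
$R{\left(V,I \right)} = I + I^{2}$ ($R{\left(V,I \right)} = I^{2} + I = I + I^{2}$)
$R{\left(\left(-3 + 6\right) 1 \left(-3 - 3\right),H{\left(p{\left(-5 \right)},-4 \right)} \right)} 162 = \left(-4 + 2 \cdot 0\right) \left(1 + \left(-4 + 2 \cdot 0\right)\right) 162 = \left(-4 + 0\right) \left(1 + \left(-4 + 0\right)\right) 162 = - 4 \left(1 - 4\right) 162 = \left(-4\right) \left(-3\right) 162 = 12 \cdot 162 = 1944$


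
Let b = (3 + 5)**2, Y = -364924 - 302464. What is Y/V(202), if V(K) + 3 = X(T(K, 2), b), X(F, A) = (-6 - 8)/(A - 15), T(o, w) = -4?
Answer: 4671716/23 ≈ 2.0312e+5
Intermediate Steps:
Y = -667388
b = 64 (b = 8**2 = 64)
X(F, A) = -14/(-15 + A)
V(K) = -23/7 (V(K) = -3 - 14/(-15 + 64) = -3 - 14/49 = -3 - 14*1/49 = -3 - 2/7 = -23/7)
Y/V(202) = -667388/(-23/7) = -667388*(-7/23) = 4671716/23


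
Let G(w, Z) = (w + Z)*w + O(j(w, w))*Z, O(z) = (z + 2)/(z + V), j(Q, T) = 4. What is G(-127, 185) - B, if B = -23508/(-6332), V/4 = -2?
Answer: -24211075/3166 ≈ -7647.2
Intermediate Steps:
V = -8 (V = 4*(-2) = -8)
O(z) = (2 + z)/(-8 + z) (O(z) = (z + 2)/(z - 8) = (2 + z)/(-8 + z))
G(w, Z) = -3*Z/2 + w*(Z + w) (G(w, Z) = (w + Z)*w + ((2 + 4)/(-8 + 4))*Z = (Z + w)*w + (6/(-4))*Z = w*(Z + w) + (-1/4*6)*Z = w*(Z + w) - 3*Z/2 = -3*Z/2 + w*(Z + w))
B = 5877/1583 (B = -23508*(-1/6332) = 5877/1583 ≈ 3.7126)
G(-127, 185) - B = ((-127)**2 - 3/2*185 + 185*(-127)) - 1*5877/1583 = (16129 - 555/2 - 23495) - 5877/1583 = -15287/2 - 5877/1583 = -24211075/3166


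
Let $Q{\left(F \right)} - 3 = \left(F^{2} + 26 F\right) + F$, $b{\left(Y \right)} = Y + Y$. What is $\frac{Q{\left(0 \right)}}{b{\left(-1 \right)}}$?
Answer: $- \frac{3}{2} \approx -1.5$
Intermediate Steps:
$b{\left(Y \right)} = 2 Y$
$Q{\left(F \right)} = 3 + F^{2} + 27 F$ ($Q{\left(F \right)} = 3 + \left(\left(F^{2} + 26 F\right) + F\right) = 3 + \left(F^{2} + 27 F\right) = 3 + F^{2} + 27 F$)
$\frac{Q{\left(0 \right)}}{b{\left(-1 \right)}} = \frac{3 + 0^{2} + 27 \cdot 0}{2 \left(-1\right)} = \frac{3 + 0 + 0}{-2} = 3 \left(- \frac{1}{2}\right) = - \frac{3}{2}$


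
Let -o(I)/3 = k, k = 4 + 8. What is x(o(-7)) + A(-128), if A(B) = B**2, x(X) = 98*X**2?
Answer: 143392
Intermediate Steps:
k = 12
o(I) = -36 (o(I) = -3*12 = -36)
x(o(-7)) + A(-128) = 98*(-36)**2 + (-128)**2 = 98*1296 + 16384 = 127008 + 16384 = 143392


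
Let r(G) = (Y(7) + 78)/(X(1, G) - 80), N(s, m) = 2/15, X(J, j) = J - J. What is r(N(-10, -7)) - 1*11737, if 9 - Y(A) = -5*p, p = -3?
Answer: -117379/10 ≈ -11738.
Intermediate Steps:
X(J, j) = 0
Y(A) = -6 (Y(A) = 9 - (-5)*(-3) = 9 - 1*15 = 9 - 15 = -6)
N(s, m) = 2/15 (N(s, m) = 2*(1/15) = 2/15)
r(G) = -9/10 (r(G) = (-6 + 78)/(0 - 80) = 72/(-80) = 72*(-1/80) = -9/10)
r(N(-10, -7)) - 1*11737 = -9/10 - 1*11737 = -9/10 - 11737 = -117379/10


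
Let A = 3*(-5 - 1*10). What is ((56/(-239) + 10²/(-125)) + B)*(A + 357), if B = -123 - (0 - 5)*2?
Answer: -42516552/1195 ≈ -35579.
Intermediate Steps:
A = -45 (A = 3*(-5 - 10) = 3*(-15) = -45)
B = -113 (B = -123 - (-5)*2 = -123 - 1*(-10) = -123 + 10 = -113)
((56/(-239) + 10²/(-125)) + B)*(A + 357) = ((56/(-239) + 10²/(-125)) - 113)*(-45 + 357) = ((56*(-1/239) + 100*(-1/125)) - 113)*312 = ((-56/239 - ⅘) - 113)*312 = (-1236/1195 - 113)*312 = -136271/1195*312 = -42516552/1195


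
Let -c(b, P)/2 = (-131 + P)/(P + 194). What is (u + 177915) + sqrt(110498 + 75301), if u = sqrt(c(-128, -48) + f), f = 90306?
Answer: 177915 + sqrt(185799) + sqrt(481253741)/73 ≈ 1.7865e+5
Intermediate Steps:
c(b, P) = -2*(-131 + P)/(194 + P) (c(b, P) = -2*(-131 + P)/(P + 194) = -2*(-131 + P)/(194 + P))
u = sqrt(481253741)/73 (u = sqrt(2*(131 - 1*(-48))/(194 - 48) + 90306) = sqrt(2*(131 + 48)/146 + 90306) = sqrt(2*(1/146)*179 + 90306) = sqrt(179/73 + 90306) = sqrt(6592517/73) = sqrt(481253741)/73 ≈ 300.51)
(u + 177915) + sqrt(110498 + 75301) = (sqrt(481253741)/73 + 177915) + sqrt(110498 + 75301) = (177915 + sqrt(481253741)/73) + sqrt(185799) = 177915 + sqrt(185799) + sqrt(481253741)/73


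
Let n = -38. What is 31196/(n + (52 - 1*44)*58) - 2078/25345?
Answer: 394888696/5398485 ≈ 73.148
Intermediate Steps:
31196/(n + (52 - 1*44)*58) - 2078/25345 = 31196/(-38 + (52 - 1*44)*58) - 2078/25345 = 31196/(-38 + (52 - 44)*58) - 2078*1/25345 = 31196/(-38 + 8*58) - 2078/25345 = 31196/(-38 + 464) - 2078/25345 = 31196/426 - 2078/25345 = 31196*(1/426) - 2078/25345 = 15598/213 - 2078/25345 = 394888696/5398485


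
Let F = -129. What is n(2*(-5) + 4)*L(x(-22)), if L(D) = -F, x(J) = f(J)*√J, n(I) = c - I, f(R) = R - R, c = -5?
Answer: 129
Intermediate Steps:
f(R) = 0
n(I) = -5 - I
x(J) = 0 (x(J) = 0*√J = 0)
L(D) = 129 (L(D) = -1*(-129) = 129)
n(2*(-5) + 4)*L(x(-22)) = (-5 - (2*(-5) + 4))*129 = (-5 - (-10 + 4))*129 = (-5 - 1*(-6))*129 = (-5 + 6)*129 = 1*129 = 129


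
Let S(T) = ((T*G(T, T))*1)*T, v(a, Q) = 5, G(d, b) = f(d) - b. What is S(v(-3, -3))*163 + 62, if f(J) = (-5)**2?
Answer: 81562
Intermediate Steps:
f(J) = 25
G(d, b) = 25 - b
S(T) = T**2*(25 - T) (S(T) = ((T*(25 - T))*1)*T = (T*(25 - T))*T = T**2*(25 - T))
S(v(-3, -3))*163 + 62 = (5**2*(25 - 1*5))*163 + 62 = (25*(25 - 5))*163 + 62 = (25*20)*163 + 62 = 500*163 + 62 = 81500 + 62 = 81562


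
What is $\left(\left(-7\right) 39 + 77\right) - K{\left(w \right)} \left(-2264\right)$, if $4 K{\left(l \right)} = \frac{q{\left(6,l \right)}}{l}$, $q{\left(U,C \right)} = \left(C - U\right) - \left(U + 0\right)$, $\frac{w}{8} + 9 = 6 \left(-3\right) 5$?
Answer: $\frac{12493}{33} \approx 378.58$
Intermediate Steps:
$w = -792$ ($w = -72 + 8 \cdot 6 \left(-3\right) 5 = -72 + 8 \left(\left(-18\right) 5\right) = -72 + 8 \left(-90\right) = -72 - 720 = -792$)
$q{\left(U,C \right)} = C - 2 U$ ($q{\left(U,C \right)} = \left(C - U\right) - U = C - 2 U$)
$K{\left(l \right)} = \frac{-12 + l}{4 l}$ ($K{\left(l \right)} = \frac{\left(l - 12\right) \frac{1}{l}}{4} = \frac{\left(-12 + l\right) \frac{1}{l}}{4} = \frac{\frac{1}{l} \left(-12 + l\right)}{4} = \frac{-12 + l}{4 l}$)
$\left(\left(-7\right) 39 + 77\right) - K{\left(w \right)} \left(-2264\right) = \left(\left(-7\right) 39 + 77\right) - \frac{-12 - 792}{4 \left(-792\right)} \left(-2264\right) = \left(-273 + 77\right) - \frac{1}{4} \left(- \frac{1}{792}\right) \left(-804\right) \left(-2264\right) = -196 - \frac{67}{264} \left(-2264\right) = -196 - - \frac{18961}{33} = -196 + \frac{18961}{33} = \frac{12493}{33}$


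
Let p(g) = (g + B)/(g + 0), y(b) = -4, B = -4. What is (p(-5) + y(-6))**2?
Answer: 121/25 ≈ 4.8400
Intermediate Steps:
p(g) = (-4 + g)/g (p(g) = (g - 4)/(g + 0) = (-4 + g)/g)
(p(-5) + y(-6))**2 = ((-4 - 5)/(-5) - 4)**2 = (-1/5*(-9) - 4)**2 = (9/5 - 4)**2 = (-11/5)**2 = 121/25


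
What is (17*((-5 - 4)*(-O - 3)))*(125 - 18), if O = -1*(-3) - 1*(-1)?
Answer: 114597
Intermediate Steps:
O = 4 (O = 3 + 1 = 4)
(17*((-5 - 4)*(-O - 3)))*(125 - 18) = (17*((-5 - 4)*(-1*4 - 3)))*(125 - 18) = (17*(-9*(-4 - 3)))*107 = (17*(-9*(-7)))*107 = (17*63)*107 = 1071*107 = 114597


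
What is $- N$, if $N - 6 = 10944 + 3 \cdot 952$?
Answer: $-13806$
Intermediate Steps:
$N = 13806$ ($N = 6 + \left(10944 + 3 \cdot 952\right) = 6 + \left(10944 + 2856\right) = 6 + 13800 = 13806$)
$- N = \left(-1\right) 13806 = -13806$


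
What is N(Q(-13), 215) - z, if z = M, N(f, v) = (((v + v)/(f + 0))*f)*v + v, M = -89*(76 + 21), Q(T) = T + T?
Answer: 101298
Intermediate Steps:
Q(T) = 2*T
M = -8633 (M = -89*97 = -8633)
N(f, v) = v + 2*v**2 (N(f, v) = (((2*v)/f)*f)*v + v = ((2*v/f)*f)*v + v = (2*v)*v + v = 2*v**2 + v = v + 2*v**2)
z = -8633
N(Q(-13), 215) - z = 215*(1 + 2*215) - 1*(-8633) = 215*(1 + 430) + 8633 = 215*431 + 8633 = 92665 + 8633 = 101298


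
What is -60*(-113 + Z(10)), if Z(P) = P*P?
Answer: 780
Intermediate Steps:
Z(P) = P²
-60*(-113 + Z(10)) = -60*(-113 + 10²) = -60*(-113 + 100) = -60*(-13) = 780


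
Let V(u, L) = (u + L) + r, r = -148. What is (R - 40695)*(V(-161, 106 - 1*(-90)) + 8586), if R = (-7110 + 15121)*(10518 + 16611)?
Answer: 1841095831452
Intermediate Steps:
V(u, L) = -148 + L + u (V(u, L) = (u + L) - 148 = (L + u) - 148 = -148 + L + u)
R = 217330419 (R = 8011*27129 = 217330419)
(R - 40695)*(V(-161, 106 - 1*(-90)) + 8586) = (217330419 - 40695)*((-148 + (106 - 1*(-90)) - 161) + 8586) = 217289724*((-148 + (106 + 90) - 161) + 8586) = 217289724*((-148 + 196 - 161) + 8586) = 217289724*(-113 + 8586) = 217289724*8473 = 1841095831452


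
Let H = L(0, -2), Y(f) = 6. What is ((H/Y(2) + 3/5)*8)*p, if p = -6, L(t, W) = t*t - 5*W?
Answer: -544/5 ≈ -108.80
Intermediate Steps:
L(t, W) = t² - 5*W
H = 10 (H = 0² - 5*(-2) = 0 + 10 = 10)
((H/Y(2) + 3/5)*8)*p = ((10/6 + 3/5)*8)*(-6) = ((10*(⅙) + 3*(⅕))*8)*(-6) = ((5/3 + ⅗)*8)*(-6) = ((34/15)*8)*(-6) = (272/15)*(-6) = -544/5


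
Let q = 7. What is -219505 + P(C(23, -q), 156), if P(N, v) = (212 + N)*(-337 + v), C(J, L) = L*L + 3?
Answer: -267289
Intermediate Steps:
C(J, L) = 3 + L² (C(J, L) = L² + 3 = 3 + L²)
P(N, v) = (-337 + v)*(212 + N)
-219505 + P(C(23, -q), 156) = -219505 + (-71444 - 337*(3 + (-1*7)²) + 212*156 + (3 + (-1*7)²)*156) = -219505 + (-71444 - 337*(3 + (-7)²) + 33072 + (3 + (-7)²)*156) = -219505 + (-71444 - 337*(3 + 49) + 33072 + (3 + 49)*156) = -219505 + (-71444 - 337*52 + 33072 + 52*156) = -219505 + (-71444 - 17524 + 33072 + 8112) = -219505 - 47784 = -267289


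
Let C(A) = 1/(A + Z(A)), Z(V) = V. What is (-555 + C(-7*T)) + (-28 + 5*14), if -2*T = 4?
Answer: -14363/28 ≈ -512.96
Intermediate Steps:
T = -2 (T = -1/2*4 = -2)
C(A) = 1/(2*A) (C(A) = 1/(A + A) = 1/(2*A))
(-555 + C(-7*T)) + (-28 + 5*14) = (-555 + 1/(2*((-7*(-2))))) + (-28 + 5*14) = (-555 + (1/2)/14) + (-28 + 70) = (-555 + (1/2)*(1/14)) + 42 = (-555 + 1/28) + 42 = -15539/28 + 42 = -14363/28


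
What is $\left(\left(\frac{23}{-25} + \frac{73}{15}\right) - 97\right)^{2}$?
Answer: $\frac{48706441}{5625} \approx 8658.9$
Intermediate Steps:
$\left(\left(\frac{23}{-25} + \frac{73}{15}\right) - 97\right)^{2} = \left(\left(23 \left(- \frac{1}{25}\right) + 73 \cdot \frac{1}{15}\right) - 97\right)^{2} = \left(\left(- \frac{23}{25} + \frac{73}{15}\right) - 97\right)^{2} = \left(\frac{296}{75} - 97\right)^{2} = \left(- \frac{6979}{75}\right)^{2} = \frac{48706441}{5625}$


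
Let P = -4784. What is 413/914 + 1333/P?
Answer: 378715/2186288 ≈ 0.17322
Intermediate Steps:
413/914 + 1333/P = 413/914 + 1333/(-4784) = 413*(1/914) + 1333*(-1/4784) = 413/914 - 1333/4784 = 378715/2186288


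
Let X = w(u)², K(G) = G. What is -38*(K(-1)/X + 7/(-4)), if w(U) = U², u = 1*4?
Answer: 8531/128 ≈ 66.648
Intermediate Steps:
u = 4
X = 256 (X = (4²)² = 16² = 256)
-38*(K(-1)/X + 7/(-4)) = -38*(-1/256 + 7/(-4)) = -38*(-1*1/256 + 7*(-¼)) = -38*(-1/256 - 7/4) = -38*(-449/256) = 8531/128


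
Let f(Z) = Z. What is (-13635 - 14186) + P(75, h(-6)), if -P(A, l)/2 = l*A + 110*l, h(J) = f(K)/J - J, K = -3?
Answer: -30226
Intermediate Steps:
h(J) = -J - 3/J (h(J) = -3/J - J = -J - 3/J)
P(A, l) = -220*l - 2*A*l (P(A, l) = -2*(l*A + 110*l) = -2*(A*l + 110*l) = -2*(110*l + A*l) = -220*l - 2*A*l)
(-13635 - 14186) + P(75, h(-6)) = (-13635 - 14186) - 2*(-1*(-6) - 3/(-6))*(110 + 75) = -27821 - 2*(6 - 3*(-1/6))*185 = -27821 - 2*(6 + 1/2)*185 = -27821 - 2*13/2*185 = -27821 - 2405 = -30226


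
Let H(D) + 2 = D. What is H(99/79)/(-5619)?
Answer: 59/443901 ≈ 0.00013291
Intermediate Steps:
H(D) = -2 + D
H(99/79)/(-5619) = (-2 + 99/79)/(-5619) = (-2 + 99*(1/79))*(-1/5619) = (-2 + 99/79)*(-1/5619) = -59/79*(-1/5619) = 59/443901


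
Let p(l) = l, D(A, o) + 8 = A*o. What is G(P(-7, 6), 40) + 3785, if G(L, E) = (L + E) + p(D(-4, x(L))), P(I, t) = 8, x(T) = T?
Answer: 3793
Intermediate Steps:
D(A, o) = -8 + A*o
G(L, E) = -8 + E - 3*L (G(L, E) = (L + E) + (-8 - 4*L) = (E + L) + (-8 - 4*L) = -8 + E - 3*L)
G(P(-7, 6), 40) + 3785 = (-8 + 40 - 3*8) + 3785 = (-8 + 40 - 24) + 3785 = 8 + 3785 = 3793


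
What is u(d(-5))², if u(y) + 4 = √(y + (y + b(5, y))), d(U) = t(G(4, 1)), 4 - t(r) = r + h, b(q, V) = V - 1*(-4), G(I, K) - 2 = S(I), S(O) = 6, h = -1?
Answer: (4 - I*√5)² ≈ 11.0 - 17.889*I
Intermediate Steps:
G(I, K) = 8 (G(I, K) = 2 + 6 = 8)
b(q, V) = 4 + V (b(q, V) = V + 4 = 4 + V)
t(r) = 5 - r (t(r) = 4 - (r - 1) = 4 - (-1 + r) = 4 + (1 - r) = 5 - r)
d(U) = -3 (d(U) = 5 - 1*8 = 5 - 8 = -3)
u(y) = -4 + √(4 + 3*y) (u(y) = -4 + √(y + (y + (4 + y))) = -4 + √(y + (4 + 2*y)) = -4 + √(4 + 3*y))
u(d(-5))² = (-4 + √(4 + 3*(-3)))² = (-4 + √(4 - 9))² = (-4 + √(-5))² = (-4 + I*√5)²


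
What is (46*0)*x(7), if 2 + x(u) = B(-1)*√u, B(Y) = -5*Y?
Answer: 0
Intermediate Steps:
x(u) = -2 + 5*√u (x(u) = -2 + (-5*(-1))*√u = -2 + 5*√u)
(46*0)*x(7) = (46*0)*(-2 + 5*√7) = 0*(-2 + 5*√7) = 0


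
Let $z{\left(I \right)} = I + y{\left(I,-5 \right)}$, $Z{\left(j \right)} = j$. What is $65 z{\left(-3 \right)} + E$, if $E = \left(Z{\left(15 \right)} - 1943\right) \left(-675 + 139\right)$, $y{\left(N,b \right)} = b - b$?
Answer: $1033213$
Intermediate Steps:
$y{\left(N,b \right)} = 0$
$E = 1033408$ ($E = \left(15 - 1943\right) \left(-675 + 139\right) = \left(-1928\right) \left(-536\right) = 1033408$)
$z{\left(I \right)} = I$ ($z{\left(I \right)} = I + 0 = I$)
$65 z{\left(-3 \right)} + E = 65 \left(-3\right) + 1033408 = -195 + 1033408 = 1033213$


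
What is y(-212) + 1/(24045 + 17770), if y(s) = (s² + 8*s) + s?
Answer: 1799550341/41815 ≈ 43036.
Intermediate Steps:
y(s) = s² + 9*s
y(-212) + 1/(24045 + 17770) = -212*(9 - 212) + 1/(24045 + 17770) = -212*(-203) + 1/41815 = 43036 + 1/41815 = 1799550341/41815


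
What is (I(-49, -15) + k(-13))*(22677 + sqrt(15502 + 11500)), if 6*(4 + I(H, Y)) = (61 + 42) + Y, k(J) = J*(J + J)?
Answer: 7906714 + 1046*sqrt(27002)/3 ≈ 7.9640e+6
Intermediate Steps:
k(J) = 2*J**2 (k(J) = J*(2*J) = 2*J**2)
I(H, Y) = 79/6 + Y/6 (I(H, Y) = -4 + ((61 + 42) + Y)/6 = -4 + (103 + Y)/6 = -4 + (103/6 + Y/6) = 79/6 + Y/6)
(I(-49, -15) + k(-13))*(22677 + sqrt(15502 + 11500)) = ((79/6 + (1/6)*(-15)) + 2*(-13)**2)*(22677 + sqrt(15502 + 11500)) = ((79/6 - 5/2) + 2*169)*(22677 + sqrt(27002)) = (32/3 + 338)*(22677 + sqrt(27002)) = 1046*(22677 + sqrt(27002))/3 = 7906714 + 1046*sqrt(27002)/3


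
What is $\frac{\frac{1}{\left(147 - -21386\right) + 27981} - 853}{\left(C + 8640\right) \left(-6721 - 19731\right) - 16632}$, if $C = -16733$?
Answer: $- \frac{42235441}{10598937329656} \approx -3.9849 \cdot 10^{-6}$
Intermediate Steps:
$\frac{\frac{1}{\left(147 - -21386\right) + 27981} - 853}{\left(C + 8640\right) \left(-6721 - 19731\right) - 16632} = \frac{\frac{1}{\left(147 - -21386\right) + 27981} - 853}{\left(-16733 + 8640\right) \left(-6721 - 19731\right) - 16632} = \frac{\frac{1}{\left(147 + 21386\right) + 27981} - 853}{\left(-8093\right) \left(-26452\right) - 16632} = \frac{\frac{1}{21533 + 27981} - 853}{214076036 - 16632} = \frac{\frac{1}{49514} - 853}{214059404} = \left(\frac{1}{49514} - 853\right) \frac{1}{214059404} = \left(- \frac{42235441}{49514}\right) \frac{1}{214059404} = - \frac{42235441}{10598937329656}$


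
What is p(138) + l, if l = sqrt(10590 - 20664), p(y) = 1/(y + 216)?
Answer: 1/354 + I*sqrt(10074) ≈ 0.0028249 + 100.37*I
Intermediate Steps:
p(y) = 1/(216 + y)
l = I*sqrt(10074) (l = sqrt(-10074) = I*sqrt(10074) ≈ 100.37*I)
p(138) + l = 1/(216 + 138) + I*sqrt(10074) = 1/354 + I*sqrt(10074)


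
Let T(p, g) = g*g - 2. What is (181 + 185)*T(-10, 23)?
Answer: 192882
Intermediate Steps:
T(p, g) = -2 + g² (T(p, g) = g² - 2 = -2 + g²)
(181 + 185)*T(-10, 23) = (181 + 185)*(-2 + 23²) = 366*(-2 + 529) = 366*527 = 192882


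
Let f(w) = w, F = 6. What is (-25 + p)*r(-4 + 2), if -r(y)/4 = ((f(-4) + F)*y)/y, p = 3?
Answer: 176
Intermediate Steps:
r(y) = -8 (r(y) = -4*(-4 + 6)*y/y = -4*2*y/y = -4*2 = -8)
(-25 + p)*r(-4 + 2) = (-25 + 3)*(-8) = -22*(-8) = 176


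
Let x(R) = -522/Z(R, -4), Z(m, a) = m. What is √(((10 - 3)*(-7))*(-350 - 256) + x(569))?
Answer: 2*√2403365529/569 ≈ 172.32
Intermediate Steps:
x(R) = -522/R
√(((10 - 3)*(-7))*(-350 - 256) + x(569)) = √(((10 - 3)*(-7))*(-350 - 256) - 522/569) = √((7*(-7))*(-606) - 522*1/569) = √(-49*(-606) - 522/569) = √(29694 - 522/569) = √(16895364/569) = 2*√2403365529/569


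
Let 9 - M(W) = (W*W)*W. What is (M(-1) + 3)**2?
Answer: 169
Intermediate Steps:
M(W) = 9 - W**3 (M(W) = 9 - W*W*W = 9 - W**2*W = 9 - W**3)
(M(-1) + 3)**2 = ((9 - 1*(-1)**3) + 3)**2 = ((9 - 1*(-1)) + 3)**2 = ((9 + 1) + 3)**2 = (10 + 3)**2 = 13**2 = 169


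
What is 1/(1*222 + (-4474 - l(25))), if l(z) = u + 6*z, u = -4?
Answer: -1/4398 ≈ -0.00022738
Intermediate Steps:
l(z) = -4 + 6*z
1/(1*222 + (-4474 - l(25))) = 1/(1*222 + (-4474 - (-4 + 6*25))) = 1/(222 + (-4474 - (-4 + 150))) = 1/(222 + (-4474 - 1*146)) = 1/(222 + (-4474 - 146)) = 1/(222 - 4620) = 1/(-4398) = -1/4398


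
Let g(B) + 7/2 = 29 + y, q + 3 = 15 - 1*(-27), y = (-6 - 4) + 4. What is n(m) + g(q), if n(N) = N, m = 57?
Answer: 153/2 ≈ 76.500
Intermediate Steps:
y = -6 (y = -10 + 4 = -6)
q = 39 (q = -3 + (15 - 1*(-27)) = -3 + (15 + 27) = -3 + 42 = 39)
g(B) = 39/2 (g(B) = -7/2 + (29 - 6) = -7/2 + 23 = 39/2)
n(m) + g(q) = 57 + 39/2 = 153/2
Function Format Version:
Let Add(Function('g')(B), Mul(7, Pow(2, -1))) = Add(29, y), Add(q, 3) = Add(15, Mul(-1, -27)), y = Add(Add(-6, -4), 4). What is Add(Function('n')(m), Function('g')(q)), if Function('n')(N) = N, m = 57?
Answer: Rational(153, 2) ≈ 76.500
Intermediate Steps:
y = -6 (y = Add(-10, 4) = -6)
q = 39 (q = Add(-3, Add(15, Mul(-1, -27))) = Add(-3, Add(15, 27)) = Add(-3, 42) = 39)
Function('g')(B) = Rational(39, 2) (Function('g')(B) = Add(Rational(-7, 2), Add(29, -6)) = Add(Rational(-7, 2), 23) = Rational(39, 2))
Add(Function('n')(m), Function('g')(q)) = Add(57, Rational(39, 2)) = Rational(153, 2)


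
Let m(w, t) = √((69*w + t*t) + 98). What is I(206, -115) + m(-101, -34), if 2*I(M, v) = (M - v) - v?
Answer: 218 + 3*I*√635 ≈ 218.0 + 75.598*I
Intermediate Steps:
I(M, v) = M/2 - v (I(M, v) = ((M - v) - v)/2 = (M - 2*v)/2 = M/2 - v)
m(w, t) = √(98 + t² + 69*w) (m(w, t) = √((69*w + t²) + 98) = √((t² + 69*w) + 98) = √(98 + t² + 69*w))
I(206, -115) + m(-101, -34) = ((½)*206 - 1*(-115)) + √(98 + (-34)² + 69*(-101)) = (103 + 115) + √(98 + 1156 - 6969) = 218 + √(-5715) = 218 + 3*I*√635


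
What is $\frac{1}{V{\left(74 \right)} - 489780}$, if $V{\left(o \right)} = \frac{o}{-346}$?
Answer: $- \frac{173}{84731977} \approx -2.0417 \cdot 10^{-6}$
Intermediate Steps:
$V{\left(o \right)} = - \frac{o}{346}$ ($V{\left(o \right)} = o \left(- \frac{1}{346}\right) = - \frac{o}{346}$)
$\frac{1}{V{\left(74 \right)} - 489780} = \frac{1}{\left(- \frac{1}{346}\right) 74 - 489780} = \frac{1}{- \frac{37}{173} - 489780} = \frac{1}{- \frac{84731977}{173}} = - \frac{173}{84731977}$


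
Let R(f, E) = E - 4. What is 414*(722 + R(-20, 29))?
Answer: 309258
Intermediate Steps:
R(f, E) = -4 + E
414*(722 + R(-20, 29)) = 414*(722 + (-4 + 29)) = 414*(722 + 25) = 414*747 = 309258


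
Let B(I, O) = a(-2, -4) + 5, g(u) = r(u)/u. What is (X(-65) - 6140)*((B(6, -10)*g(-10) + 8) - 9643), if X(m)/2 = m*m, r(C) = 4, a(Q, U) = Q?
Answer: -22259622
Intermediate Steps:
X(m) = 2*m**2 (X(m) = 2*(m*m) = 2*m**2)
g(u) = 4/u
B(I, O) = 3 (B(I, O) = -2 + 5 = 3)
(X(-65) - 6140)*((B(6, -10)*g(-10) + 8) - 9643) = (2*(-65)**2 - 6140)*((3*(4/(-10)) + 8) - 9643) = (2*4225 - 6140)*((3*(4*(-1/10)) + 8) - 9643) = (8450 - 6140)*((3*(-2/5) + 8) - 9643) = 2310*((-6/5 + 8) - 9643) = 2310*(34/5 - 9643) = 2310*(-48181/5) = -22259622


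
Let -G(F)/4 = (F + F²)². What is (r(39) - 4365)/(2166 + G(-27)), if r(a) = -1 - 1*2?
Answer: 728/328175 ≈ 0.0022183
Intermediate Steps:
r(a) = -3 (r(a) = -1 - 2 = -3)
G(F) = -4*(F + F²)²
(r(39) - 4365)/(2166 + G(-27)) = (-3 - 4365)/(2166 - 4*(-27)²*(1 - 27)²) = -4368/(2166 - 4*729*(-26)²) = -4368/(2166 - 4*729*676) = -4368/(2166 - 1971216) = -4368/(-1969050) = -4368*(-1/1969050) = 728/328175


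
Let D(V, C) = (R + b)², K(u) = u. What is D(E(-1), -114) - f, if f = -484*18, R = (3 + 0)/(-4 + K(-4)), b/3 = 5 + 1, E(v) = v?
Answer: 577449/64 ≈ 9022.6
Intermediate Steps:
b = 18 (b = 3*(5 + 1) = 3*6 = 18)
R = -3/8 (R = (3 + 0)/(-4 - 4) = 3/(-8) = 3*(-⅛) = -3/8 ≈ -0.37500)
D(V, C) = 19881/64 (D(V, C) = (-3/8 + 18)² = (141/8)² = 19881/64)
f = -8712
D(E(-1), -114) - f = 19881/64 - 1*(-8712) = 19881/64 + 8712 = 577449/64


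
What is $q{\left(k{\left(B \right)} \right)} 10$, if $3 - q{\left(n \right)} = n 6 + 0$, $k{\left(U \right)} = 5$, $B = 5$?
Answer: $-270$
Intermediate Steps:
$q{\left(n \right)} = 3 - 6 n$ ($q{\left(n \right)} = 3 - \left(n 6 + 0\right) = 3 - \left(6 n + 0\right) = 3 - 6 n$)
$q{\left(k{\left(B \right)} \right)} 10 = \left(3 - 30\right) 10 = \left(-27\right) 10 = -270$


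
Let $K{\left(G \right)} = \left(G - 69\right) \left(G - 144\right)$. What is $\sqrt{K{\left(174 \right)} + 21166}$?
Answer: $2 \sqrt{6079} \approx 155.94$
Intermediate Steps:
$K{\left(G \right)} = \left(-144 + G\right) \left(-69 + G\right)$ ($K{\left(G \right)} = \left(-69 + G\right) \left(-144 + G\right) = \left(-144 + G\right) \left(-69 + G\right)$)
$\sqrt{K{\left(174 \right)} + 21166} = \sqrt{\left(9936 + 174^{2} - 37062\right) + 21166} = \sqrt{\left(9936 + 30276 - 37062\right) + 21166} = \sqrt{3150 + 21166} = \sqrt{24316} = 2 \sqrt{6079}$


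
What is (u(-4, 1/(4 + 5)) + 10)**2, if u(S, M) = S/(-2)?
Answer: 144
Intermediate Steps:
u(S, M) = -S/2 (u(S, M) = S*(-1/2) = -S/2)
(u(-4, 1/(4 + 5)) + 10)**2 = (-1/2*(-4) + 10)**2 = (2 + 10)**2 = 12**2 = 144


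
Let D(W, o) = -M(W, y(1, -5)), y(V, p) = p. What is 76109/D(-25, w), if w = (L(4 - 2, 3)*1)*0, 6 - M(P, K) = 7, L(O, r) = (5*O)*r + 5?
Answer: 76109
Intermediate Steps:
L(O, r) = 5 + 5*O*r (L(O, r) = 5*O*r + 5 = 5 + 5*O*r)
M(P, K) = -1 (M(P, K) = 6 - 1*7 = 6 - 7 = -1)
w = 0 (w = ((5 + 5*(4 - 2)*3)*1)*0 = ((5 + 5*2*3)*1)*0 = ((5 + 30)*1)*0 = (35*1)*0 = 35*0 = 0)
D(W, o) = 1 (D(W, o) = -1*(-1) = 1)
76109/D(-25, w) = 76109/1 = 76109*1 = 76109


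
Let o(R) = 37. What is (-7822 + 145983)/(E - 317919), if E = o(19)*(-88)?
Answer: -138161/321175 ≈ -0.43017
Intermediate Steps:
E = -3256 (E = 37*(-88) = -3256)
(-7822 + 145983)/(E - 317919) = (-7822 + 145983)/(-3256 - 317919) = 138161/(-321175) = 138161*(-1/321175) = -138161/321175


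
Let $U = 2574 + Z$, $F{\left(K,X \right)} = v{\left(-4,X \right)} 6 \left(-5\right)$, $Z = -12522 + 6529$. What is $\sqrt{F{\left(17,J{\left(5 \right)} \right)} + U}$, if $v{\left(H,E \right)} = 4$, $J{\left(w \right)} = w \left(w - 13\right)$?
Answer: $i \sqrt{3539} \approx 59.49 i$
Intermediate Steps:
$J{\left(w \right)} = w \left(-13 + w\right)$
$Z = -5993$
$F{\left(K,X \right)} = -120$ ($F{\left(K,X \right)} = 4 \cdot 6 \left(-5\right) = 24 \left(-5\right) = -120$)
$U = -3419$ ($U = 2574 - 5993 = -3419$)
$\sqrt{F{\left(17,J{\left(5 \right)} \right)} + U} = \sqrt{-120 - 3419} = \sqrt{-3539} = i \sqrt{3539}$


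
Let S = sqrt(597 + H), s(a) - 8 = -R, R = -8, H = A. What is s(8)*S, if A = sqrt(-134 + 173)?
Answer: 16*sqrt(597 + sqrt(39)) ≈ 392.98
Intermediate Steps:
A = sqrt(39) ≈ 6.2450
H = sqrt(39) ≈ 6.2450
s(a) = 16 (s(a) = 8 - 1*(-8) = 8 + 8 = 16)
S = sqrt(597 + sqrt(39)) ≈ 24.561
s(8)*S = 16*sqrt(597 + sqrt(39))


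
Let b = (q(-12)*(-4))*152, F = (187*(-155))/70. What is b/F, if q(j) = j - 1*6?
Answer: -153216/5797 ≈ -26.430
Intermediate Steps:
q(j) = -6 + j (q(j) = j - 6 = -6 + j)
F = -5797/14 (F = -28985*1/70 = -5797/14 ≈ -414.07)
b = 10944 (b = ((-6 - 12)*(-4))*152 = -18*(-4)*152 = 72*152 = 10944)
b/F = 10944/(-5797/14) = 10944*(-14/5797) = -153216/5797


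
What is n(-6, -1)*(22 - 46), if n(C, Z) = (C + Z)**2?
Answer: -1176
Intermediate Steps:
n(-6, -1)*(22 - 46) = (-6 - 1)**2*(22 - 46) = (-7)**2*(-24) = 49*(-24) = -1176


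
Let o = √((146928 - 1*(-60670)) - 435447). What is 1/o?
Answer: -I*√227849/227849 ≈ -0.002095*I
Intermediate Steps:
o = I*√227849 (o = √((146928 + 60670) - 435447) = √(207598 - 435447) = √(-227849) = I*√227849 ≈ 477.34*I)
1/o = 1/(I*√227849) = -I*√227849/227849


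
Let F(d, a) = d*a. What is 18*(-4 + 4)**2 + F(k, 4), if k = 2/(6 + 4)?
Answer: 4/5 ≈ 0.80000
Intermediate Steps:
k = 1/5 (k = 2/10 = 2*(1/10) = 1/5 ≈ 0.20000)
F(d, a) = a*d
18*(-4 + 4)**2 + F(k, 4) = 18*(-4 + 4)**2 + 4*(1/5) = 18*0**2 + 4/5 = 18*0 + 4/5 = 0 + 4/5 = 4/5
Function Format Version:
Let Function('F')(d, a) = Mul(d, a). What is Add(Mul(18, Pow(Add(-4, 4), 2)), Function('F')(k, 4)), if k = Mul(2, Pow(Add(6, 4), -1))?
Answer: Rational(4, 5) ≈ 0.80000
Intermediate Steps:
k = Rational(1, 5) (k = Mul(2, Pow(10, -1)) = Mul(2, Rational(1, 10)) = Rational(1, 5) ≈ 0.20000)
Function('F')(d, a) = Mul(a, d)
Add(Mul(18, Pow(Add(-4, 4), 2)), Function('F')(k, 4)) = Add(Mul(18, Pow(Add(-4, 4), 2)), Mul(4, Rational(1, 5))) = Add(Mul(18, Pow(0, 2)), Rational(4, 5)) = Add(Mul(18, 0), Rational(4, 5)) = Add(0, Rational(4, 5)) = Rational(4, 5)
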